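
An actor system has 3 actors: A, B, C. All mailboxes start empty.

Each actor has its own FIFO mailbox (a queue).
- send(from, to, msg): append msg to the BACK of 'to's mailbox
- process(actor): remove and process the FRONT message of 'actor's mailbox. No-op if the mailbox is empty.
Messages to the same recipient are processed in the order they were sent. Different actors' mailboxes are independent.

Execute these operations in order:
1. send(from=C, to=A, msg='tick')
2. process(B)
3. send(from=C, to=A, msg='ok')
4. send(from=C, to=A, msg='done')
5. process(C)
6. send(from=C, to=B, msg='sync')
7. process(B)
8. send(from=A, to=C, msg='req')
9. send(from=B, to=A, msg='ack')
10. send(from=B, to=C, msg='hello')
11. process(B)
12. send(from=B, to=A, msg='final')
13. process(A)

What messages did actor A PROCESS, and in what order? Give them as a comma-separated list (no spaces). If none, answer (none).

After 1 (send(from=C, to=A, msg='tick')): A:[tick] B:[] C:[]
After 2 (process(B)): A:[tick] B:[] C:[]
After 3 (send(from=C, to=A, msg='ok')): A:[tick,ok] B:[] C:[]
After 4 (send(from=C, to=A, msg='done')): A:[tick,ok,done] B:[] C:[]
After 5 (process(C)): A:[tick,ok,done] B:[] C:[]
After 6 (send(from=C, to=B, msg='sync')): A:[tick,ok,done] B:[sync] C:[]
After 7 (process(B)): A:[tick,ok,done] B:[] C:[]
After 8 (send(from=A, to=C, msg='req')): A:[tick,ok,done] B:[] C:[req]
After 9 (send(from=B, to=A, msg='ack')): A:[tick,ok,done,ack] B:[] C:[req]
After 10 (send(from=B, to=C, msg='hello')): A:[tick,ok,done,ack] B:[] C:[req,hello]
After 11 (process(B)): A:[tick,ok,done,ack] B:[] C:[req,hello]
After 12 (send(from=B, to=A, msg='final')): A:[tick,ok,done,ack,final] B:[] C:[req,hello]
After 13 (process(A)): A:[ok,done,ack,final] B:[] C:[req,hello]

Answer: tick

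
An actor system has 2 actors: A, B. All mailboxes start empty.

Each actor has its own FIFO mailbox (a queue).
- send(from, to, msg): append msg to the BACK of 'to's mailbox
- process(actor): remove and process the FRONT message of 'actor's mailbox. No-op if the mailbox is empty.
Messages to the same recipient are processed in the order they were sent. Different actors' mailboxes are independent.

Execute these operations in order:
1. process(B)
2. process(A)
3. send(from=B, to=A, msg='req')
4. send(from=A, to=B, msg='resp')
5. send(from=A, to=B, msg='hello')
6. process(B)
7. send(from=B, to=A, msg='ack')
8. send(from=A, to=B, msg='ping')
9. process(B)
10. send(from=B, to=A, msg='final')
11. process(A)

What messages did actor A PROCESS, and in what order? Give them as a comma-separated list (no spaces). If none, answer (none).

Answer: req

Derivation:
After 1 (process(B)): A:[] B:[]
After 2 (process(A)): A:[] B:[]
After 3 (send(from=B, to=A, msg='req')): A:[req] B:[]
After 4 (send(from=A, to=B, msg='resp')): A:[req] B:[resp]
After 5 (send(from=A, to=B, msg='hello')): A:[req] B:[resp,hello]
After 6 (process(B)): A:[req] B:[hello]
After 7 (send(from=B, to=A, msg='ack')): A:[req,ack] B:[hello]
After 8 (send(from=A, to=B, msg='ping')): A:[req,ack] B:[hello,ping]
After 9 (process(B)): A:[req,ack] B:[ping]
After 10 (send(from=B, to=A, msg='final')): A:[req,ack,final] B:[ping]
After 11 (process(A)): A:[ack,final] B:[ping]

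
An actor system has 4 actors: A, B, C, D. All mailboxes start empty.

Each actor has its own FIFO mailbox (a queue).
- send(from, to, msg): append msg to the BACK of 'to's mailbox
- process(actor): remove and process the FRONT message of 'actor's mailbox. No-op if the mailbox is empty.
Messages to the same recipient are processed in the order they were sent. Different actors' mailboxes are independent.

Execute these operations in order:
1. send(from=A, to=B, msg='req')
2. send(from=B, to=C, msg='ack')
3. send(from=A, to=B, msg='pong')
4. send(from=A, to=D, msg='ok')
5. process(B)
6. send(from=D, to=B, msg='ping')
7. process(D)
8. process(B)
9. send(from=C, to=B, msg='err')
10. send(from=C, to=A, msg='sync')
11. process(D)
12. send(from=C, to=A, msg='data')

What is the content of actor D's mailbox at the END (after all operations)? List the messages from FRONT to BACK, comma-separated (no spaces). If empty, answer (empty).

After 1 (send(from=A, to=B, msg='req')): A:[] B:[req] C:[] D:[]
After 2 (send(from=B, to=C, msg='ack')): A:[] B:[req] C:[ack] D:[]
After 3 (send(from=A, to=B, msg='pong')): A:[] B:[req,pong] C:[ack] D:[]
After 4 (send(from=A, to=D, msg='ok')): A:[] B:[req,pong] C:[ack] D:[ok]
After 5 (process(B)): A:[] B:[pong] C:[ack] D:[ok]
After 6 (send(from=D, to=B, msg='ping')): A:[] B:[pong,ping] C:[ack] D:[ok]
After 7 (process(D)): A:[] B:[pong,ping] C:[ack] D:[]
After 8 (process(B)): A:[] B:[ping] C:[ack] D:[]
After 9 (send(from=C, to=B, msg='err')): A:[] B:[ping,err] C:[ack] D:[]
After 10 (send(from=C, to=A, msg='sync')): A:[sync] B:[ping,err] C:[ack] D:[]
After 11 (process(D)): A:[sync] B:[ping,err] C:[ack] D:[]
After 12 (send(from=C, to=A, msg='data')): A:[sync,data] B:[ping,err] C:[ack] D:[]

Answer: (empty)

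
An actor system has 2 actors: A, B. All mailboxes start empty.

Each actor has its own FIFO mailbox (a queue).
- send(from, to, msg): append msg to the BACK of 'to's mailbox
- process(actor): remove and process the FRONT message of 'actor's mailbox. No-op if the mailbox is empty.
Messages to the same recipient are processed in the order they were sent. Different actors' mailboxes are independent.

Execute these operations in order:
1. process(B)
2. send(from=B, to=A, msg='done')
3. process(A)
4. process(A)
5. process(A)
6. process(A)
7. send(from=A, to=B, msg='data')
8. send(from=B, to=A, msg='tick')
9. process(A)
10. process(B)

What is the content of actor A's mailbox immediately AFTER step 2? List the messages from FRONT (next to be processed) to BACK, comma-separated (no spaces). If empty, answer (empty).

After 1 (process(B)): A:[] B:[]
After 2 (send(from=B, to=A, msg='done')): A:[done] B:[]

done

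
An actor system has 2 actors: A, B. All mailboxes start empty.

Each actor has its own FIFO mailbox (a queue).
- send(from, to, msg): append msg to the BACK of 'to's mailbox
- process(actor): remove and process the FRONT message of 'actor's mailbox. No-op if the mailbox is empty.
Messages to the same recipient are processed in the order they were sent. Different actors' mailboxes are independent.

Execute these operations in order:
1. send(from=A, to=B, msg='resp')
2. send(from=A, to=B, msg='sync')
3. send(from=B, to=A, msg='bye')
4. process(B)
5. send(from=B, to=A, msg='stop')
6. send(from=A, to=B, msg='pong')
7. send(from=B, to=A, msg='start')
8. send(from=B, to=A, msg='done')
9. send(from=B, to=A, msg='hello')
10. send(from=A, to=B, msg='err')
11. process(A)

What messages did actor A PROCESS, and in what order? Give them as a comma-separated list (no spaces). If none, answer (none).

After 1 (send(from=A, to=B, msg='resp')): A:[] B:[resp]
After 2 (send(from=A, to=B, msg='sync')): A:[] B:[resp,sync]
After 3 (send(from=B, to=A, msg='bye')): A:[bye] B:[resp,sync]
After 4 (process(B)): A:[bye] B:[sync]
After 5 (send(from=B, to=A, msg='stop')): A:[bye,stop] B:[sync]
After 6 (send(from=A, to=B, msg='pong')): A:[bye,stop] B:[sync,pong]
After 7 (send(from=B, to=A, msg='start')): A:[bye,stop,start] B:[sync,pong]
After 8 (send(from=B, to=A, msg='done')): A:[bye,stop,start,done] B:[sync,pong]
After 9 (send(from=B, to=A, msg='hello')): A:[bye,stop,start,done,hello] B:[sync,pong]
After 10 (send(from=A, to=B, msg='err')): A:[bye,stop,start,done,hello] B:[sync,pong,err]
After 11 (process(A)): A:[stop,start,done,hello] B:[sync,pong,err]

Answer: bye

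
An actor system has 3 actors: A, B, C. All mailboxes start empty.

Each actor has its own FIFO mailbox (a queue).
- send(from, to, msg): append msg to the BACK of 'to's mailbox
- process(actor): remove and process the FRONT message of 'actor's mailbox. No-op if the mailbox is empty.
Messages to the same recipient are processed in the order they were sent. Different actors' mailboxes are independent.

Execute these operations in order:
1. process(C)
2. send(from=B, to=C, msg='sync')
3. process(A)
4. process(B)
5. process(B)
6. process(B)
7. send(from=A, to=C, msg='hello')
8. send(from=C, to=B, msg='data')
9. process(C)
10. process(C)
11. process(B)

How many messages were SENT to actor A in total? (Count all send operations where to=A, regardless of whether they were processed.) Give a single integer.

Answer: 0

Derivation:
After 1 (process(C)): A:[] B:[] C:[]
After 2 (send(from=B, to=C, msg='sync')): A:[] B:[] C:[sync]
After 3 (process(A)): A:[] B:[] C:[sync]
After 4 (process(B)): A:[] B:[] C:[sync]
After 5 (process(B)): A:[] B:[] C:[sync]
After 6 (process(B)): A:[] B:[] C:[sync]
After 7 (send(from=A, to=C, msg='hello')): A:[] B:[] C:[sync,hello]
After 8 (send(from=C, to=B, msg='data')): A:[] B:[data] C:[sync,hello]
After 9 (process(C)): A:[] B:[data] C:[hello]
After 10 (process(C)): A:[] B:[data] C:[]
After 11 (process(B)): A:[] B:[] C:[]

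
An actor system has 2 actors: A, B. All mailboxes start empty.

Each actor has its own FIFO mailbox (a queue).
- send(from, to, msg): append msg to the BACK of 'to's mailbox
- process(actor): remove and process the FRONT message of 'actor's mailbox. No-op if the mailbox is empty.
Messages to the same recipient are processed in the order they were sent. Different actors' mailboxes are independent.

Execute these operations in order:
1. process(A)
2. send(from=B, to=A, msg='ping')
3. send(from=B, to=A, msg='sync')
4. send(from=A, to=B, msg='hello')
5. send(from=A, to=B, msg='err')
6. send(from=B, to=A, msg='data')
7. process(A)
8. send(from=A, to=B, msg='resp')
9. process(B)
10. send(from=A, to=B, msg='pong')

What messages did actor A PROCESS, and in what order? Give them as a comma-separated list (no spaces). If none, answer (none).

After 1 (process(A)): A:[] B:[]
After 2 (send(from=B, to=A, msg='ping')): A:[ping] B:[]
After 3 (send(from=B, to=A, msg='sync')): A:[ping,sync] B:[]
After 4 (send(from=A, to=B, msg='hello')): A:[ping,sync] B:[hello]
After 5 (send(from=A, to=B, msg='err')): A:[ping,sync] B:[hello,err]
After 6 (send(from=B, to=A, msg='data')): A:[ping,sync,data] B:[hello,err]
After 7 (process(A)): A:[sync,data] B:[hello,err]
After 8 (send(from=A, to=B, msg='resp')): A:[sync,data] B:[hello,err,resp]
After 9 (process(B)): A:[sync,data] B:[err,resp]
After 10 (send(from=A, to=B, msg='pong')): A:[sync,data] B:[err,resp,pong]

Answer: ping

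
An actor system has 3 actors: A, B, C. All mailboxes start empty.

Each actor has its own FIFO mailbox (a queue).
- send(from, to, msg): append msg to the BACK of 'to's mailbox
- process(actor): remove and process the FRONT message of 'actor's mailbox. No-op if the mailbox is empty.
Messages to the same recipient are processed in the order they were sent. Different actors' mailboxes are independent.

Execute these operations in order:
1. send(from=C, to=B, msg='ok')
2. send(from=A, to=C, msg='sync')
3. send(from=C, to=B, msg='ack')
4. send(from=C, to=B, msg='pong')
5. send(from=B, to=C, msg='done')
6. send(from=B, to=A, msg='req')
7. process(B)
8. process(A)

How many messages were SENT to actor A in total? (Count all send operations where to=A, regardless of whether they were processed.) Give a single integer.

After 1 (send(from=C, to=B, msg='ok')): A:[] B:[ok] C:[]
After 2 (send(from=A, to=C, msg='sync')): A:[] B:[ok] C:[sync]
After 3 (send(from=C, to=B, msg='ack')): A:[] B:[ok,ack] C:[sync]
After 4 (send(from=C, to=B, msg='pong')): A:[] B:[ok,ack,pong] C:[sync]
After 5 (send(from=B, to=C, msg='done')): A:[] B:[ok,ack,pong] C:[sync,done]
After 6 (send(from=B, to=A, msg='req')): A:[req] B:[ok,ack,pong] C:[sync,done]
After 7 (process(B)): A:[req] B:[ack,pong] C:[sync,done]
After 8 (process(A)): A:[] B:[ack,pong] C:[sync,done]

Answer: 1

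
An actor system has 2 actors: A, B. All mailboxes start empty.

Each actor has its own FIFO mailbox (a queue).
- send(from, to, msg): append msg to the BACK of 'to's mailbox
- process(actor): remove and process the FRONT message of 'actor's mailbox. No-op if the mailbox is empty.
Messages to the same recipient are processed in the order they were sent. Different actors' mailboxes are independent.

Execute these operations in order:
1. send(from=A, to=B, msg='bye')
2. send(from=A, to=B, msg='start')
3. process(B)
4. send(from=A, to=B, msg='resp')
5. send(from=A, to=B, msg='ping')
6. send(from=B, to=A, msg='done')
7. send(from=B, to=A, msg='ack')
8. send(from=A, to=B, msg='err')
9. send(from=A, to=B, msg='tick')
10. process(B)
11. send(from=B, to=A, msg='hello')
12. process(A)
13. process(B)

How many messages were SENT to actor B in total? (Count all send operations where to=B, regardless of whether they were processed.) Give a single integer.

Answer: 6

Derivation:
After 1 (send(from=A, to=B, msg='bye')): A:[] B:[bye]
After 2 (send(from=A, to=B, msg='start')): A:[] B:[bye,start]
After 3 (process(B)): A:[] B:[start]
After 4 (send(from=A, to=B, msg='resp')): A:[] B:[start,resp]
After 5 (send(from=A, to=B, msg='ping')): A:[] B:[start,resp,ping]
After 6 (send(from=B, to=A, msg='done')): A:[done] B:[start,resp,ping]
After 7 (send(from=B, to=A, msg='ack')): A:[done,ack] B:[start,resp,ping]
After 8 (send(from=A, to=B, msg='err')): A:[done,ack] B:[start,resp,ping,err]
After 9 (send(from=A, to=B, msg='tick')): A:[done,ack] B:[start,resp,ping,err,tick]
After 10 (process(B)): A:[done,ack] B:[resp,ping,err,tick]
After 11 (send(from=B, to=A, msg='hello')): A:[done,ack,hello] B:[resp,ping,err,tick]
After 12 (process(A)): A:[ack,hello] B:[resp,ping,err,tick]
After 13 (process(B)): A:[ack,hello] B:[ping,err,tick]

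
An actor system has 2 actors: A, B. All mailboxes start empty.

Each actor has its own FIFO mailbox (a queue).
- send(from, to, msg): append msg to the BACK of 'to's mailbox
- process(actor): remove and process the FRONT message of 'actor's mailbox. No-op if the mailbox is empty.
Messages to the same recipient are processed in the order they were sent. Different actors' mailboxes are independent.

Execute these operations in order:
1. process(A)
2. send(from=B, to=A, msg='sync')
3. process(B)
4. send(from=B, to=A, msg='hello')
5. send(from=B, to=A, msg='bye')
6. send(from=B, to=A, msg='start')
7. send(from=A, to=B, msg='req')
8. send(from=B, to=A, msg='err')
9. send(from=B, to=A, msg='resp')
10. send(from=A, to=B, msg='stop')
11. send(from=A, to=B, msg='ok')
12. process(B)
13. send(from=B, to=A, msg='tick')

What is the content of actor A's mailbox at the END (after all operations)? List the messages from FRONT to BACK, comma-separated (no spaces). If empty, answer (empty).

After 1 (process(A)): A:[] B:[]
After 2 (send(from=B, to=A, msg='sync')): A:[sync] B:[]
After 3 (process(B)): A:[sync] B:[]
After 4 (send(from=B, to=A, msg='hello')): A:[sync,hello] B:[]
After 5 (send(from=B, to=A, msg='bye')): A:[sync,hello,bye] B:[]
After 6 (send(from=B, to=A, msg='start')): A:[sync,hello,bye,start] B:[]
After 7 (send(from=A, to=B, msg='req')): A:[sync,hello,bye,start] B:[req]
After 8 (send(from=B, to=A, msg='err')): A:[sync,hello,bye,start,err] B:[req]
After 9 (send(from=B, to=A, msg='resp')): A:[sync,hello,bye,start,err,resp] B:[req]
After 10 (send(from=A, to=B, msg='stop')): A:[sync,hello,bye,start,err,resp] B:[req,stop]
After 11 (send(from=A, to=B, msg='ok')): A:[sync,hello,bye,start,err,resp] B:[req,stop,ok]
After 12 (process(B)): A:[sync,hello,bye,start,err,resp] B:[stop,ok]
After 13 (send(from=B, to=A, msg='tick')): A:[sync,hello,bye,start,err,resp,tick] B:[stop,ok]

Answer: sync,hello,bye,start,err,resp,tick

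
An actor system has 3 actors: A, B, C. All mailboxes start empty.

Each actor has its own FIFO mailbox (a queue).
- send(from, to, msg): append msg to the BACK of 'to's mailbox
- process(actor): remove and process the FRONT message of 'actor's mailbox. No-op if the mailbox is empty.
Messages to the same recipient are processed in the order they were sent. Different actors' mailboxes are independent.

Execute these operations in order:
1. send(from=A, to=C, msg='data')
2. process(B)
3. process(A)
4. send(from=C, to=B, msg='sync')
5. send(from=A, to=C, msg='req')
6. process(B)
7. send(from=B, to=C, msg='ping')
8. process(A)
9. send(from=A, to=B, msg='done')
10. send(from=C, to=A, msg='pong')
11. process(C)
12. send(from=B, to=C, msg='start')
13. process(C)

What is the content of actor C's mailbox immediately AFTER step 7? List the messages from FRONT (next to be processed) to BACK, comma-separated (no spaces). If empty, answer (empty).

After 1 (send(from=A, to=C, msg='data')): A:[] B:[] C:[data]
After 2 (process(B)): A:[] B:[] C:[data]
After 3 (process(A)): A:[] B:[] C:[data]
After 4 (send(from=C, to=B, msg='sync')): A:[] B:[sync] C:[data]
After 5 (send(from=A, to=C, msg='req')): A:[] B:[sync] C:[data,req]
After 6 (process(B)): A:[] B:[] C:[data,req]
After 7 (send(from=B, to=C, msg='ping')): A:[] B:[] C:[data,req,ping]

data,req,ping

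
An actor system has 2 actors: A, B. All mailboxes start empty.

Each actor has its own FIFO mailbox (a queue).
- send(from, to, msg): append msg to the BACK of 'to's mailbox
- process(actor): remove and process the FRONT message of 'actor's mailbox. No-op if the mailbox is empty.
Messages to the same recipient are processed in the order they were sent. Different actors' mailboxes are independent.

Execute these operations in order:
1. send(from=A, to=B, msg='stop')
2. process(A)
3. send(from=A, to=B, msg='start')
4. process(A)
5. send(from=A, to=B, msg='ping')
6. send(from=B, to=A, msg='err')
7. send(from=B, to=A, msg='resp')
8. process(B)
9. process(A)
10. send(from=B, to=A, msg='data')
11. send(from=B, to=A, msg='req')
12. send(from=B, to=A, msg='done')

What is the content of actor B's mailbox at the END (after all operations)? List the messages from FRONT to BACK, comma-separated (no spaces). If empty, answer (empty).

Answer: start,ping

Derivation:
After 1 (send(from=A, to=B, msg='stop')): A:[] B:[stop]
After 2 (process(A)): A:[] B:[stop]
After 3 (send(from=A, to=B, msg='start')): A:[] B:[stop,start]
After 4 (process(A)): A:[] B:[stop,start]
After 5 (send(from=A, to=B, msg='ping')): A:[] B:[stop,start,ping]
After 6 (send(from=B, to=A, msg='err')): A:[err] B:[stop,start,ping]
After 7 (send(from=B, to=A, msg='resp')): A:[err,resp] B:[stop,start,ping]
After 8 (process(B)): A:[err,resp] B:[start,ping]
After 9 (process(A)): A:[resp] B:[start,ping]
After 10 (send(from=B, to=A, msg='data')): A:[resp,data] B:[start,ping]
After 11 (send(from=B, to=A, msg='req')): A:[resp,data,req] B:[start,ping]
After 12 (send(from=B, to=A, msg='done')): A:[resp,data,req,done] B:[start,ping]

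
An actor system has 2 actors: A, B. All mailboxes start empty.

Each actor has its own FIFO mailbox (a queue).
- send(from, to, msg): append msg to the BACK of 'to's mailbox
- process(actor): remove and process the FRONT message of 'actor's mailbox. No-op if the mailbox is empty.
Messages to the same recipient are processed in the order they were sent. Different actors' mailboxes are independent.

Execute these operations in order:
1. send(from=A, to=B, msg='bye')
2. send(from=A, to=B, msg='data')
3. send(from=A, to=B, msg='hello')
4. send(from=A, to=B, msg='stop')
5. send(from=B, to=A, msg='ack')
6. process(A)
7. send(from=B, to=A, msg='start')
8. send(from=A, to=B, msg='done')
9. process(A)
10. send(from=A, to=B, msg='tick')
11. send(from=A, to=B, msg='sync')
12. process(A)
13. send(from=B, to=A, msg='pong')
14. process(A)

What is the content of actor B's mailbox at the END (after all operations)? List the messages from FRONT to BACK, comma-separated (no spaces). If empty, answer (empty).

After 1 (send(from=A, to=B, msg='bye')): A:[] B:[bye]
After 2 (send(from=A, to=B, msg='data')): A:[] B:[bye,data]
After 3 (send(from=A, to=B, msg='hello')): A:[] B:[bye,data,hello]
After 4 (send(from=A, to=B, msg='stop')): A:[] B:[bye,data,hello,stop]
After 5 (send(from=B, to=A, msg='ack')): A:[ack] B:[bye,data,hello,stop]
After 6 (process(A)): A:[] B:[bye,data,hello,stop]
After 7 (send(from=B, to=A, msg='start')): A:[start] B:[bye,data,hello,stop]
After 8 (send(from=A, to=B, msg='done')): A:[start] B:[bye,data,hello,stop,done]
After 9 (process(A)): A:[] B:[bye,data,hello,stop,done]
After 10 (send(from=A, to=B, msg='tick')): A:[] B:[bye,data,hello,stop,done,tick]
After 11 (send(from=A, to=B, msg='sync')): A:[] B:[bye,data,hello,stop,done,tick,sync]
After 12 (process(A)): A:[] B:[bye,data,hello,stop,done,tick,sync]
After 13 (send(from=B, to=A, msg='pong')): A:[pong] B:[bye,data,hello,stop,done,tick,sync]
After 14 (process(A)): A:[] B:[bye,data,hello,stop,done,tick,sync]

Answer: bye,data,hello,stop,done,tick,sync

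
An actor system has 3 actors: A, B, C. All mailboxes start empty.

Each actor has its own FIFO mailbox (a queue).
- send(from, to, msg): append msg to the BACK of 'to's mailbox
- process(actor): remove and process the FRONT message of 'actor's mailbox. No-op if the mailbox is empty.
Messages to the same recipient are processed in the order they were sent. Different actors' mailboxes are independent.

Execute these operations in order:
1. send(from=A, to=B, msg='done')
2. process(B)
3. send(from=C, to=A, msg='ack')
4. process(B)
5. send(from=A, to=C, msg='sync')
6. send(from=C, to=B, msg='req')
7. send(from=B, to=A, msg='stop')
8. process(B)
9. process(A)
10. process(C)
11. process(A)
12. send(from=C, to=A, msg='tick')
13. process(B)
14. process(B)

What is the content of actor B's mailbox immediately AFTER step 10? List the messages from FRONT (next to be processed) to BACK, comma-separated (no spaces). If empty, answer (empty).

After 1 (send(from=A, to=B, msg='done')): A:[] B:[done] C:[]
After 2 (process(B)): A:[] B:[] C:[]
After 3 (send(from=C, to=A, msg='ack')): A:[ack] B:[] C:[]
After 4 (process(B)): A:[ack] B:[] C:[]
After 5 (send(from=A, to=C, msg='sync')): A:[ack] B:[] C:[sync]
After 6 (send(from=C, to=B, msg='req')): A:[ack] B:[req] C:[sync]
After 7 (send(from=B, to=A, msg='stop')): A:[ack,stop] B:[req] C:[sync]
After 8 (process(B)): A:[ack,stop] B:[] C:[sync]
After 9 (process(A)): A:[stop] B:[] C:[sync]
After 10 (process(C)): A:[stop] B:[] C:[]

(empty)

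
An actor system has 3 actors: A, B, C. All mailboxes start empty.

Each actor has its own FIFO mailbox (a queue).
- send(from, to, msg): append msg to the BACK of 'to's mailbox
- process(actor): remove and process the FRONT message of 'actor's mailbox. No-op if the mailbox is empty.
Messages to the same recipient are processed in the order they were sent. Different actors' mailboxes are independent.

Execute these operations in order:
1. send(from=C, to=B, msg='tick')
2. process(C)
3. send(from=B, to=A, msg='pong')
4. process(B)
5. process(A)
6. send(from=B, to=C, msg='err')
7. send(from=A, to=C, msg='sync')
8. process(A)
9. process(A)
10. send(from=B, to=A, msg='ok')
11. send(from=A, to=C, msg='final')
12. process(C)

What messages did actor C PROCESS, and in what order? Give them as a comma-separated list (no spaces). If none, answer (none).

After 1 (send(from=C, to=B, msg='tick')): A:[] B:[tick] C:[]
After 2 (process(C)): A:[] B:[tick] C:[]
After 3 (send(from=B, to=A, msg='pong')): A:[pong] B:[tick] C:[]
After 4 (process(B)): A:[pong] B:[] C:[]
After 5 (process(A)): A:[] B:[] C:[]
After 6 (send(from=B, to=C, msg='err')): A:[] B:[] C:[err]
After 7 (send(from=A, to=C, msg='sync')): A:[] B:[] C:[err,sync]
After 8 (process(A)): A:[] B:[] C:[err,sync]
After 9 (process(A)): A:[] B:[] C:[err,sync]
After 10 (send(from=B, to=A, msg='ok')): A:[ok] B:[] C:[err,sync]
After 11 (send(from=A, to=C, msg='final')): A:[ok] B:[] C:[err,sync,final]
After 12 (process(C)): A:[ok] B:[] C:[sync,final]

Answer: err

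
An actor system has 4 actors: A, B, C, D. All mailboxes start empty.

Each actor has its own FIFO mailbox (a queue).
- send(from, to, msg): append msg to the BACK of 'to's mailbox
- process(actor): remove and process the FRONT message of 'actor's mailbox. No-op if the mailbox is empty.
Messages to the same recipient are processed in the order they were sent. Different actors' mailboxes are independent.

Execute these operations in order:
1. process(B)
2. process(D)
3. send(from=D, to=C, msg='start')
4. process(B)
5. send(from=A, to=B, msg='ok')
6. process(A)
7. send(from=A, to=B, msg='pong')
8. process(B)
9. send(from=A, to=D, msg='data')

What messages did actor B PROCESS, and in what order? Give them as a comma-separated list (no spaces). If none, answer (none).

After 1 (process(B)): A:[] B:[] C:[] D:[]
After 2 (process(D)): A:[] B:[] C:[] D:[]
After 3 (send(from=D, to=C, msg='start')): A:[] B:[] C:[start] D:[]
After 4 (process(B)): A:[] B:[] C:[start] D:[]
After 5 (send(from=A, to=B, msg='ok')): A:[] B:[ok] C:[start] D:[]
After 6 (process(A)): A:[] B:[ok] C:[start] D:[]
After 7 (send(from=A, to=B, msg='pong')): A:[] B:[ok,pong] C:[start] D:[]
After 8 (process(B)): A:[] B:[pong] C:[start] D:[]
After 9 (send(from=A, to=D, msg='data')): A:[] B:[pong] C:[start] D:[data]

Answer: ok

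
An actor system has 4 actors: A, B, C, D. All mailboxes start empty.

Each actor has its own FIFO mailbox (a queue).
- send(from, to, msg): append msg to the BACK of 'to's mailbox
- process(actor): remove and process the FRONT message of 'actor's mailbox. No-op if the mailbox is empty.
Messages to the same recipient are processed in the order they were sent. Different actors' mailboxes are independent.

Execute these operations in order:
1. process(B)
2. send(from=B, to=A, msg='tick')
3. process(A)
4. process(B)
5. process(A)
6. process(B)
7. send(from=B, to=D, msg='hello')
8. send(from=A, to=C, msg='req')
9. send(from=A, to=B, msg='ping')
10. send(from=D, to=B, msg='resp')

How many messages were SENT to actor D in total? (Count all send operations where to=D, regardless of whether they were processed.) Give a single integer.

Answer: 1

Derivation:
After 1 (process(B)): A:[] B:[] C:[] D:[]
After 2 (send(from=B, to=A, msg='tick')): A:[tick] B:[] C:[] D:[]
After 3 (process(A)): A:[] B:[] C:[] D:[]
After 4 (process(B)): A:[] B:[] C:[] D:[]
After 5 (process(A)): A:[] B:[] C:[] D:[]
After 6 (process(B)): A:[] B:[] C:[] D:[]
After 7 (send(from=B, to=D, msg='hello')): A:[] B:[] C:[] D:[hello]
After 8 (send(from=A, to=C, msg='req')): A:[] B:[] C:[req] D:[hello]
After 9 (send(from=A, to=B, msg='ping')): A:[] B:[ping] C:[req] D:[hello]
After 10 (send(from=D, to=B, msg='resp')): A:[] B:[ping,resp] C:[req] D:[hello]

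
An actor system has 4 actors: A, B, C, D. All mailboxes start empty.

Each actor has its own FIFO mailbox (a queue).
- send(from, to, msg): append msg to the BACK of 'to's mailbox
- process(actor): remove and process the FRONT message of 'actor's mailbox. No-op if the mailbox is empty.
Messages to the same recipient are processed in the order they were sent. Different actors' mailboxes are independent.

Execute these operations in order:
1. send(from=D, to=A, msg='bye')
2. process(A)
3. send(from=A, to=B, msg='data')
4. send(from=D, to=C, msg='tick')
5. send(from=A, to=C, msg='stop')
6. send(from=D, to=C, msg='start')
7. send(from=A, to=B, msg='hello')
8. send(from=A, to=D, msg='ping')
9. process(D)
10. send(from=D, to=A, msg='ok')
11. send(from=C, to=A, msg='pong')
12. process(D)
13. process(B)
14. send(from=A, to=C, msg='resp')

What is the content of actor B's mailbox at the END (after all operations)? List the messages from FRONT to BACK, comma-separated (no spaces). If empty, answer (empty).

Answer: hello

Derivation:
After 1 (send(from=D, to=A, msg='bye')): A:[bye] B:[] C:[] D:[]
After 2 (process(A)): A:[] B:[] C:[] D:[]
After 3 (send(from=A, to=B, msg='data')): A:[] B:[data] C:[] D:[]
After 4 (send(from=D, to=C, msg='tick')): A:[] B:[data] C:[tick] D:[]
After 5 (send(from=A, to=C, msg='stop')): A:[] B:[data] C:[tick,stop] D:[]
After 6 (send(from=D, to=C, msg='start')): A:[] B:[data] C:[tick,stop,start] D:[]
After 7 (send(from=A, to=B, msg='hello')): A:[] B:[data,hello] C:[tick,stop,start] D:[]
After 8 (send(from=A, to=D, msg='ping')): A:[] B:[data,hello] C:[tick,stop,start] D:[ping]
After 9 (process(D)): A:[] B:[data,hello] C:[tick,stop,start] D:[]
After 10 (send(from=D, to=A, msg='ok')): A:[ok] B:[data,hello] C:[tick,stop,start] D:[]
After 11 (send(from=C, to=A, msg='pong')): A:[ok,pong] B:[data,hello] C:[tick,stop,start] D:[]
After 12 (process(D)): A:[ok,pong] B:[data,hello] C:[tick,stop,start] D:[]
After 13 (process(B)): A:[ok,pong] B:[hello] C:[tick,stop,start] D:[]
After 14 (send(from=A, to=C, msg='resp')): A:[ok,pong] B:[hello] C:[tick,stop,start,resp] D:[]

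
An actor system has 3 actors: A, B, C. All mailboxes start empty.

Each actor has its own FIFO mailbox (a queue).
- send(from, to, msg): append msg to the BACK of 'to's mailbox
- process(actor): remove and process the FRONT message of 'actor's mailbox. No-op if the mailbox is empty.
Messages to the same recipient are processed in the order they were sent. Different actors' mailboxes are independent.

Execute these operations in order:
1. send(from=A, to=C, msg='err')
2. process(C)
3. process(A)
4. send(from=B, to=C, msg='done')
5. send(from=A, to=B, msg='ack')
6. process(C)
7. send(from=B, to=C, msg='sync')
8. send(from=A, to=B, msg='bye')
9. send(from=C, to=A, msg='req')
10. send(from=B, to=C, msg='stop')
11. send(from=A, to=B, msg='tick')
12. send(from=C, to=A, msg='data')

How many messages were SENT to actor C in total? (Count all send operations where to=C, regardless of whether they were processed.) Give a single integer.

After 1 (send(from=A, to=C, msg='err')): A:[] B:[] C:[err]
After 2 (process(C)): A:[] B:[] C:[]
After 3 (process(A)): A:[] B:[] C:[]
After 4 (send(from=B, to=C, msg='done')): A:[] B:[] C:[done]
After 5 (send(from=A, to=B, msg='ack')): A:[] B:[ack] C:[done]
After 6 (process(C)): A:[] B:[ack] C:[]
After 7 (send(from=B, to=C, msg='sync')): A:[] B:[ack] C:[sync]
After 8 (send(from=A, to=B, msg='bye')): A:[] B:[ack,bye] C:[sync]
After 9 (send(from=C, to=A, msg='req')): A:[req] B:[ack,bye] C:[sync]
After 10 (send(from=B, to=C, msg='stop')): A:[req] B:[ack,bye] C:[sync,stop]
After 11 (send(from=A, to=B, msg='tick')): A:[req] B:[ack,bye,tick] C:[sync,stop]
After 12 (send(from=C, to=A, msg='data')): A:[req,data] B:[ack,bye,tick] C:[sync,stop]

Answer: 4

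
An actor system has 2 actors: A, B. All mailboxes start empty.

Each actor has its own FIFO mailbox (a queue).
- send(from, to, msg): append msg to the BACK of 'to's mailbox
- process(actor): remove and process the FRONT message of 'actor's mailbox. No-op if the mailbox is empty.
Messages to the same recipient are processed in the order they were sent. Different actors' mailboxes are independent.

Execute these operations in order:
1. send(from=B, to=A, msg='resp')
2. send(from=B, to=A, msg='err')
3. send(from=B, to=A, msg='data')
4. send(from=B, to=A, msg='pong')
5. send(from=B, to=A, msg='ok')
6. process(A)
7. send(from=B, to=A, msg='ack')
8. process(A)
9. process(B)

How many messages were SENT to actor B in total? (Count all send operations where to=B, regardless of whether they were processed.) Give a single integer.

After 1 (send(from=B, to=A, msg='resp')): A:[resp] B:[]
After 2 (send(from=B, to=A, msg='err')): A:[resp,err] B:[]
After 3 (send(from=B, to=A, msg='data')): A:[resp,err,data] B:[]
After 4 (send(from=B, to=A, msg='pong')): A:[resp,err,data,pong] B:[]
After 5 (send(from=B, to=A, msg='ok')): A:[resp,err,data,pong,ok] B:[]
After 6 (process(A)): A:[err,data,pong,ok] B:[]
After 7 (send(from=B, to=A, msg='ack')): A:[err,data,pong,ok,ack] B:[]
After 8 (process(A)): A:[data,pong,ok,ack] B:[]
After 9 (process(B)): A:[data,pong,ok,ack] B:[]

Answer: 0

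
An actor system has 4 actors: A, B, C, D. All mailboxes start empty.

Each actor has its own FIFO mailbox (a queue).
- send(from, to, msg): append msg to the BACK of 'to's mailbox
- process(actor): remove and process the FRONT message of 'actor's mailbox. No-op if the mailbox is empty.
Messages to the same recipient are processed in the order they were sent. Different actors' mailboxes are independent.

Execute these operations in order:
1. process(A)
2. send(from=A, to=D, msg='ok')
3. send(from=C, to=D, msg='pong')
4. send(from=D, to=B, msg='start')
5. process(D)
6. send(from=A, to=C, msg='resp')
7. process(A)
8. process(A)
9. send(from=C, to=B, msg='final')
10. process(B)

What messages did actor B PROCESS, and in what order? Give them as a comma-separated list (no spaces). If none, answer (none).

After 1 (process(A)): A:[] B:[] C:[] D:[]
After 2 (send(from=A, to=D, msg='ok')): A:[] B:[] C:[] D:[ok]
After 3 (send(from=C, to=D, msg='pong')): A:[] B:[] C:[] D:[ok,pong]
After 4 (send(from=D, to=B, msg='start')): A:[] B:[start] C:[] D:[ok,pong]
After 5 (process(D)): A:[] B:[start] C:[] D:[pong]
After 6 (send(from=A, to=C, msg='resp')): A:[] B:[start] C:[resp] D:[pong]
After 7 (process(A)): A:[] B:[start] C:[resp] D:[pong]
After 8 (process(A)): A:[] B:[start] C:[resp] D:[pong]
After 9 (send(from=C, to=B, msg='final')): A:[] B:[start,final] C:[resp] D:[pong]
After 10 (process(B)): A:[] B:[final] C:[resp] D:[pong]

Answer: start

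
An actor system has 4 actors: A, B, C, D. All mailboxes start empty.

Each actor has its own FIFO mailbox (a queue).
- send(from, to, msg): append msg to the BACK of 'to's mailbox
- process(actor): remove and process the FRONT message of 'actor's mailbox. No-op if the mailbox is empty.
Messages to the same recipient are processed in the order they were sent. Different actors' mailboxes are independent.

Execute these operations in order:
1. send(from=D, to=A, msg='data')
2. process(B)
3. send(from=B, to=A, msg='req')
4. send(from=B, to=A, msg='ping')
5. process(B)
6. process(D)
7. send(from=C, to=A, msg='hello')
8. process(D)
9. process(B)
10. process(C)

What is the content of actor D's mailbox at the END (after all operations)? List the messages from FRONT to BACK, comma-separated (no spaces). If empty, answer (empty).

Answer: (empty)

Derivation:
After 1 (send(from=D, to=A, msg='data')): A:[data] B:[] C:[] D:[]
After 2 (process(B)): A:[data] B:[] C:[] D:[]
After 3 (send(from=B, to=A, msg='req')): A:[data,req] B:[] C:[] D:[]
After 4 (send(from=B, to=A, msg='ping')): A:[data,req,ping] B:[] C:[] D:[]
After 5 (process(B)): A:[data,req,ping] B:[] C:[] D:[]
After 6 (process(D)): A:[data,req,ping] B:[] C:[] D:[]
After 7 (send(from=C, to=A, msg='hello')): A:[data,req,ping,hello] B:[] C:[] D:[]
After 8 (process(D)): A:[data,req,ping,hello] B:[] C:[] D:[]
After 9 (process(B)): A:[data,req,ping,hello] B:[] C:[] D:[]
After 10 (process(C)): A:[data,req,ping,hello] B:[] C:[] D:[]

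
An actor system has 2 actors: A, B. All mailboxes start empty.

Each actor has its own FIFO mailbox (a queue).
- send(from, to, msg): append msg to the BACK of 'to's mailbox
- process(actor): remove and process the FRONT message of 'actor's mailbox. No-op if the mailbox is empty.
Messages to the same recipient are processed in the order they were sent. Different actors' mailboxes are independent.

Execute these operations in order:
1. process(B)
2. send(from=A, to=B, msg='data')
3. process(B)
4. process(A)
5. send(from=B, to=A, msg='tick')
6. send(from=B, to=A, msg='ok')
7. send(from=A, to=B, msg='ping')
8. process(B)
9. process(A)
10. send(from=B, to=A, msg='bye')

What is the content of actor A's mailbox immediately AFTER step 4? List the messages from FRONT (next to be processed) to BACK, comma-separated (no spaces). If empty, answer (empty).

After 1 (process(B)): A:[] B:[]
After 2 (send(from=A, to=B, msg='data')): A:[] B:[data]
After 3 (process(B)): A:[] B:[]
After 4 (process(A)): A:[] B:[]

(empty)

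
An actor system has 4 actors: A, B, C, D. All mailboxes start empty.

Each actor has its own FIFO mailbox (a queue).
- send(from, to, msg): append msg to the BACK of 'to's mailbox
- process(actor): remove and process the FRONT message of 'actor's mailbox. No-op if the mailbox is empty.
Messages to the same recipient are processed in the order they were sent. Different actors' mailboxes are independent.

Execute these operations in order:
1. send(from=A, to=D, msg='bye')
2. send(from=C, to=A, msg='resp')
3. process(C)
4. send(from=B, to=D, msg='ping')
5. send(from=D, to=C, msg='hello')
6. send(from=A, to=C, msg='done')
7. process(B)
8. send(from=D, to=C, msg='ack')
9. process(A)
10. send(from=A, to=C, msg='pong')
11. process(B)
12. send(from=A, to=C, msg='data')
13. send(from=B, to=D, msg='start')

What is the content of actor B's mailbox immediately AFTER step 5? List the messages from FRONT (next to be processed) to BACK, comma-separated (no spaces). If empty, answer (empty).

After 1 (send(from=A, to=D, msg='bye')): A:[] B:[] C:[] D:[bye]
After 2 (send(from=C, to=A, msg='resp')): A:[resp] B:[] C:[] D:[bye]
After 3 (process(C)): A:[resp] B:[] C:[] D:[bye]
After 4 (send(from=B, to=D, msg='ping')): A:[resp] B:[] C:[] D:[bye,ping]
After 5 (send(from=D, to=C, msg='hello')): A:[resp] B:[] C:[hello] D:[bye,ping]

(empty)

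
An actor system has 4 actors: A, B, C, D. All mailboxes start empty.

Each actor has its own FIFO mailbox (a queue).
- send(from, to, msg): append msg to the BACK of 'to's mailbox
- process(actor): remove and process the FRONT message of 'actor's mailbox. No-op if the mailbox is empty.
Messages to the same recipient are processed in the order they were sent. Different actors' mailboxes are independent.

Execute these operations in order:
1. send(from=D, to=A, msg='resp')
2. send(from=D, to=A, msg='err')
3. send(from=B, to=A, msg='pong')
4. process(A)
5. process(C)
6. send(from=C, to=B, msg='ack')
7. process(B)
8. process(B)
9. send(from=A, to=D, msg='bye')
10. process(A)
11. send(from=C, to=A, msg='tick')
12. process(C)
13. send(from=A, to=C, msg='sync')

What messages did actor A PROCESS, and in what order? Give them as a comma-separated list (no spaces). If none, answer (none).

After 1 (send(from=D, to=A, msg='resp')): A:[resp] B:[] C:[] D:[]
After 2 (send(from=D, to=A, msg='err')): A:[resp,err] B:[] C:[] D:[]
After 3 (send(from=B, to=A, msg='pong')): A:[resp,err,pong] B:[] C:[] D:[]
After 4 (process(A)): A:[err,pong] B:[] C:[] D:[]
After 5 (process(C)): A:[err,pong] B:[] C:[] D:[]
After 6 (send(from=C, to=B, msg='ack')): A:[err,pong] B:[ack] C:[] D:[]
After 7 (process(B)): A:[err,pong] B:[] C:[] D:[]
After 8 (process(B)): A:[err,pong] B:[] C:[] D:[]
After 9 (send(from=A, to=D, msg='bye')): A:[err,pong] B:[] C:[] D:[bye]
After 10 (process(A)): A:[pong] B:[] C:[] D:[bye]
After 11 (send(from=C, to=A, msg='tick')): A:[pong,tick] B:[] C:[] D:[bye]
After 12 (process(C)): A:[pong,tick] B:[] C:[] D:[bye]
After 13 (send(from=A, to=C, msg='sync')): A:[pong,tick] B:[] C:[sync] D:[bye]

Answer: resp,err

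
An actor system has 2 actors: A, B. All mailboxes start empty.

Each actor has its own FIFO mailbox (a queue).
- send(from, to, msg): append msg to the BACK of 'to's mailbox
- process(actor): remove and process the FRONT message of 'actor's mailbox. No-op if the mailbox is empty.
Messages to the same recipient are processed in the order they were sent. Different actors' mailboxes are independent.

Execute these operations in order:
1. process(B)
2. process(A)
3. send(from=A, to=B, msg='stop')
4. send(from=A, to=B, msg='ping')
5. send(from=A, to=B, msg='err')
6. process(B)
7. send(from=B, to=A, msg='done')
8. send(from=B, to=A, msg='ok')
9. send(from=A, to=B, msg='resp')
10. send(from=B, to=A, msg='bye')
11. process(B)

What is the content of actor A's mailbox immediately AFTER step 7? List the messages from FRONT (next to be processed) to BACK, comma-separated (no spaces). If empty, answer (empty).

After 1 (process(B)): A:[] B:[]
After 2 (process(A)): A:[] B:[]
After 3 (send(from=A, to=B, msg='stop')): A:[] B:[stop]
After 4 (send(from=A, to=B, msg='ping')): A:[] B:[stop,ping]
After 5 (send(from=A, to=B, msg='err')): A:[] B:[stop,ping,err]
After 6 (process(B)): A:[] B:[ping,err]
After 7 (send(from=B, to=A, msg='done')): A:[done] B:[ping,err]

done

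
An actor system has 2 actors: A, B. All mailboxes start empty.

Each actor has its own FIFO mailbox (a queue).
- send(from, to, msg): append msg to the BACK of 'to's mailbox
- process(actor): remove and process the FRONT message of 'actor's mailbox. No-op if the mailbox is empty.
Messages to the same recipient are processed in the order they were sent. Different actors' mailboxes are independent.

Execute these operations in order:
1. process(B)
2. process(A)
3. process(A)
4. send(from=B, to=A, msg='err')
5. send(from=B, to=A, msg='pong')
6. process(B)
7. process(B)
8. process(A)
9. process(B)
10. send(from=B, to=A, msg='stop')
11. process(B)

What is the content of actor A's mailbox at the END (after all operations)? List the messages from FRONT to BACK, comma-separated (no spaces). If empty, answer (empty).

Answer: pong,stop

Derivation:
After 1 (process(B)): A:[] B:[]
After 2 (process(A)): A:[] B:[]
After 3 (process(A)): A:[] B:[]
After 4 (send(from=B, to=A, msg='err')): A:[err] B:[]
After 5 (send(from=B, to=A, msg='pong')): A:[err,pong] B:[]
After 6 (process(B)): A:[err,pong] B:[]
After 7 (process(B)): A:[err,pong] B:[]
After 8 (process(A)): A:[pong] B:[]
After 9 (process(B)): A:[pong] B:[]
After 10 (send(from=B, to=A, msg='stop')): A:[pong,stop] B:[]
After 11 (process(B)): A:[pong,stop] B:[]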